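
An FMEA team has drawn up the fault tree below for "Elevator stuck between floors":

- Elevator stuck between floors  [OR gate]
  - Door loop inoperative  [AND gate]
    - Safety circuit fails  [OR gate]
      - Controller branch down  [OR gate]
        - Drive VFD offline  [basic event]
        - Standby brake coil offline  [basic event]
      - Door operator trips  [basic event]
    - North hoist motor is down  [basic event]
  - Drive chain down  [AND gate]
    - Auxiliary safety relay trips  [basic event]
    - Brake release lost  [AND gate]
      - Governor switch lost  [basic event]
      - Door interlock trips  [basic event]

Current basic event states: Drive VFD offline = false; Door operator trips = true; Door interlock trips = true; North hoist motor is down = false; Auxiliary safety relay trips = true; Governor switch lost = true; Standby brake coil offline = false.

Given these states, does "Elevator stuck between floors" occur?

Controller branch down [OR]: Drive VFD offline=not, Standby brake coil offline=not → no input occurs → does not occur.
Safety circuit fails [OR]: Controller branch down=not, Door operator trips=occurs → at least one input occurs → occurs.
Door loop inoperative [AND]: Safety circuit fails=occurs, North hoist motor is down=not → not all inputs occur → does not occur.
Brake release lost [AND]: Governor switch lost=occurs, Door interlock trips=occurs → all inputs occur → occurs.
Drive chain down [AND]: Auxiliary safety relay trips=occurs, Brake release lost=occurs → all inputs occur → occurs.
Elevator stuck between floors [OR]: Door loop inoperative=not, Drive chain down=occurs → at least one input occurs → occurs.

Yes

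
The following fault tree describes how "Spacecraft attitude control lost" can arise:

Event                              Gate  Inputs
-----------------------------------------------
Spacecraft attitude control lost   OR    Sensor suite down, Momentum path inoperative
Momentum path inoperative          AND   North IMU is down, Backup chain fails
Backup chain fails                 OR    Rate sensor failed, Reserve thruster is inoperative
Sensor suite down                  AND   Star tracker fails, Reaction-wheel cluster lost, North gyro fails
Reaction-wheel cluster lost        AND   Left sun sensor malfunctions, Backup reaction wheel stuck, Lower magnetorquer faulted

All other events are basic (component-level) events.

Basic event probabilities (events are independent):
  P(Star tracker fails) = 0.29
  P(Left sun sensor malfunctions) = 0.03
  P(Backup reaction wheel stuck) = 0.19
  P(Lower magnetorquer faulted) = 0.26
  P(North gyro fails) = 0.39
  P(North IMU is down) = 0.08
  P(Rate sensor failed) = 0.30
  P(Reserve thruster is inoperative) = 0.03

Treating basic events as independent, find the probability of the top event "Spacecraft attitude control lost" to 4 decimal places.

P(Reaction-wheel cluster lost) [AND] = 0.03 × 0.19 × 0.26 = 0.001482
P(Sensor suite down) [AND] = 0.29 × 0.001482 × 0.39 = 0.000168
P(Backup chain fails) [OR] = 1 − (1−0.30) × (1−0.03) = 0.321000
P(Momentum path inoperative) [AND] = 0.08 × 0.321000 = 0.025680
P(Spacecraft attitude control lost) [OR] = 1 − (1−0.000168) × (1−0.025680) = 0.025844
Rounded to 4 decimal places: P(Spacecraft attitude control lost) ≈ 0.0258.

0.0258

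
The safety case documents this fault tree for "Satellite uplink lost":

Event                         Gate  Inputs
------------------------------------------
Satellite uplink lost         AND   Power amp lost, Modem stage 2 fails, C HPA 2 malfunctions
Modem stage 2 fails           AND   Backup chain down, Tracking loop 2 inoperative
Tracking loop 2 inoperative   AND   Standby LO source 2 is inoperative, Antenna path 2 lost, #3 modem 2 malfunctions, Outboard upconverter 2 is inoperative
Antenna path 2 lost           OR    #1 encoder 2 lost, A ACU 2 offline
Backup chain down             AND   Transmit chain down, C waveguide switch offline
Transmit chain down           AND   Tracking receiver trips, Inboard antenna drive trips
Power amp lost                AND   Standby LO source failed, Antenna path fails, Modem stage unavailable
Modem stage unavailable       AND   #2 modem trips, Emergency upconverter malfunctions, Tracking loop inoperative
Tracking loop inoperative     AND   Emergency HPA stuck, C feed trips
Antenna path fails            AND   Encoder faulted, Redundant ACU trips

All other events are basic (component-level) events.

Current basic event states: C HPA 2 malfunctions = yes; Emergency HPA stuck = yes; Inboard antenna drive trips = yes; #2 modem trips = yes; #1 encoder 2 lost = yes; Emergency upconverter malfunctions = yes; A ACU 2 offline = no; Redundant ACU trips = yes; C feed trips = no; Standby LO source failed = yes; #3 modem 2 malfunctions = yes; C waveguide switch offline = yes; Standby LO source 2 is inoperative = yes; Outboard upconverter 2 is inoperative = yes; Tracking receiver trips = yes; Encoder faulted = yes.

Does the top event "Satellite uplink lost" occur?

No

Antenna path fails [AND]: Encoder faulted=occurs, Redundant ACU trips=occurs → all inputs occur → occurs.
Tracking loop inoperative [AND]: Emergency HPA stuck=occurs, C feed trips=not → not all inputs occur → does not occur.
Modem stage unavailable [AND]: #2 modem trips=occurs, Emergency upconverter malfunctions=occurs, Tracking loop inoperative=not → not all inputs occur → does not occur.
Power amp lost [AND]: Standby LO source failed=occurs, Antenna path fails=occurs, Modem stage unavailable=not → not all inputs occur → does not occur.
Transmit chain down [AND]: Tracking receiver trips=occurs, Inboard antenna drive trips=occurs → all inputs occur → occurs.
Backup chain down [AND]: Transmit chain down=occurs, C waveguide switch offline=occurs → all inputs occur → occurs.
Antenna path 2 lost [OR]: #1 encoder 2 lost=occurs, A ACU 2 offline=not → at least one input occurs → occurs.
Tracking loop 2 inoperative [AND]: Standby LO source 2 is inoperative=occurs, Antenna path 2 lost=occurs, #3 modem 2 malfunctions=occurs, Outboard upconverter 2 is inoperative=occurs → all inputs occur → occurs.
Modem stage 2 fails [AND]: Backup chain down=occurs, Tracking loop 2 inoperative=occurs → all inputs occur → occurs.
Satellite uplink lost [AND]: Power amp lost=not, Modem stage 2 fails=occurs, C HPA 2 malfunctions=occurs → not all inputs occur → does not occur.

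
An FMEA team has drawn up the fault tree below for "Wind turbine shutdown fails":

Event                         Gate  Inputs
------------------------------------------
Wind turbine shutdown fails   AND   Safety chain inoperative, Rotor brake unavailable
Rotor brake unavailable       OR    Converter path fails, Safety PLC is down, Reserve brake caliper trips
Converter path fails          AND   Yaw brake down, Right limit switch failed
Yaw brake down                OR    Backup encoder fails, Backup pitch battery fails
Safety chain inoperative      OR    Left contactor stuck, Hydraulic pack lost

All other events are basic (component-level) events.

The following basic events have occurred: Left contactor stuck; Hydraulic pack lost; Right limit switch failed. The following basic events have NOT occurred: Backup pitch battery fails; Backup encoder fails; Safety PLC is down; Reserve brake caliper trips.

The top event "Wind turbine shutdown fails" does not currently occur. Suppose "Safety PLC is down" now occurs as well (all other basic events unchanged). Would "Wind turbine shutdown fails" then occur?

Counterfactual: set "Safety PLC is down" to occurred.
Safety chain inoperative [OR]: Left contactor stuck=occurs, Hydraulic pack lost=occurs → at least one input occurs → occurs.
Yaw brake down [OR]: Backup encoder fails=not, Backup pitch battery fails=not → no input occurs → does not occur.
Converter path fails [AND]: Yaw brake down=not, Right limit switch failed=occurs → not all inputs occur → does not occur.
Rotor brake unavailable [OR]: Converter path fails=not, Safety PLC is down=occurs, Reserve brake caliper trips=not → at least one input occurs → occurs.
Wind turbine shutdown fails [AND]: Safety chain inoperative=occurs, Rotor brake unavailable=occurs → all inputs occur → occurs.

Yes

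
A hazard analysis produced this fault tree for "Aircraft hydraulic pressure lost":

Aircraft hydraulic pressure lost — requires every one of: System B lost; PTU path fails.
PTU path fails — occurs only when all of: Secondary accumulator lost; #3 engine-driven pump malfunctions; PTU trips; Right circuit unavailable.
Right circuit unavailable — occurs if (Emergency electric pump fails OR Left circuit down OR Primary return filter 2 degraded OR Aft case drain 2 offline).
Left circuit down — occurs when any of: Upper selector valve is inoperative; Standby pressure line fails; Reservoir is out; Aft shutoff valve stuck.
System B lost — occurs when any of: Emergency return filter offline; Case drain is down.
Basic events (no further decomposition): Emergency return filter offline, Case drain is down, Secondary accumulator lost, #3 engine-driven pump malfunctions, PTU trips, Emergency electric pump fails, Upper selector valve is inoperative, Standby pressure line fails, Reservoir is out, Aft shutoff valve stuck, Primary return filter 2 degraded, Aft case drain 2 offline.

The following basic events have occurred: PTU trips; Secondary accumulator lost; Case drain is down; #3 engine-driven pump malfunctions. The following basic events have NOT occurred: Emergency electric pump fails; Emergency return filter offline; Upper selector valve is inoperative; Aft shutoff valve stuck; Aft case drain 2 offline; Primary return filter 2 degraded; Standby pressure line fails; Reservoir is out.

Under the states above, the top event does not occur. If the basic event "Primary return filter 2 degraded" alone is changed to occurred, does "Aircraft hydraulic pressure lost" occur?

Counterfactual: set "Primary return filter 2 degraded" to occurred.
System B lost [OR]: Emergency return filter offline=not, Case drain is down=occurs → at least one input occurs → occurs.
Left circuit down [OR]: Upper selector valve is inoperative=not, Standby pressure line fails=not, Reservoir is out=not, Aft shutoff valve stuck=not → no input occurs → does not occur.
Right circuit unavailable [OR]: Emergency electric pump fails=not, Left circuit down=not, Primary return filter 2 degraded=occurs, Aft case drain 2 offline=not → at least one input occurs → occurs.
PTU path fails [AND]: Secondary accumulator lost=occurs, #3 engine-driven pump malfunctions=occurs, PTU trips=occurs, Right circuit unavailable=occurs → all inputs occur → occurs.
Aircraft hydraulic pressure lost [AND]: System B lost=occurs, PTU path fails=occurs → all inputs occur → occurs.

Yes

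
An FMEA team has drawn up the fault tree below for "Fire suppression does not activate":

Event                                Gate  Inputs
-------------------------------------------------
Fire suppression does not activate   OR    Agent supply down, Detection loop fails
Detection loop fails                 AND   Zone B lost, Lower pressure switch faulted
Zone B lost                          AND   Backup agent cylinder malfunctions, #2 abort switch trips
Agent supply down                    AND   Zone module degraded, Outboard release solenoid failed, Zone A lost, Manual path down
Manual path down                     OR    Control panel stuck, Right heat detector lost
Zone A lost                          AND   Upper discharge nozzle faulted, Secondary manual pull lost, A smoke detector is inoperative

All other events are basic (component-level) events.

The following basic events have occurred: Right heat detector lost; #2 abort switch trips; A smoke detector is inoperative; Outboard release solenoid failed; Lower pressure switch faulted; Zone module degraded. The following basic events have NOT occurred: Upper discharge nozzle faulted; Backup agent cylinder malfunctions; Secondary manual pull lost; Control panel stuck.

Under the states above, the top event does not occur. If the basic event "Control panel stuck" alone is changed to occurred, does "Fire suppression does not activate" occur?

Counterfactual: set "Control panel stuck" to occurred.
Zone A lost [AND]: Upper discharge nozzle faulted=not, Secondary manual pull lost=not, A smoke detector is inoperative=occurs → not all inputs occur → does not occur.
Manual path down [OR]: Control panel stuck=occurs, Right heat detector lost=occurs → at least one input occurs → occurs.
Agent supply down [AND]: Zone module degraded=occurs, Outboard release solenoid failed=occurs, Zone A lost=not, Manual path down=occurs → not all inputs occur → does not occur.
Zone B lost [AND]: Backup agent cylinder malfunctions=not, #2 abort switch trips=occurs → not all inputs occur → does not occur.
Detection loop fails [AND]: Zone B lost=not, Lower pressure switch faulted=occurs → not all inputs occur → does not occur.
Fire suppression does not activate [OR]: Agent supply down=not, Detection loop fails=not → no input occurs → does not occur.

No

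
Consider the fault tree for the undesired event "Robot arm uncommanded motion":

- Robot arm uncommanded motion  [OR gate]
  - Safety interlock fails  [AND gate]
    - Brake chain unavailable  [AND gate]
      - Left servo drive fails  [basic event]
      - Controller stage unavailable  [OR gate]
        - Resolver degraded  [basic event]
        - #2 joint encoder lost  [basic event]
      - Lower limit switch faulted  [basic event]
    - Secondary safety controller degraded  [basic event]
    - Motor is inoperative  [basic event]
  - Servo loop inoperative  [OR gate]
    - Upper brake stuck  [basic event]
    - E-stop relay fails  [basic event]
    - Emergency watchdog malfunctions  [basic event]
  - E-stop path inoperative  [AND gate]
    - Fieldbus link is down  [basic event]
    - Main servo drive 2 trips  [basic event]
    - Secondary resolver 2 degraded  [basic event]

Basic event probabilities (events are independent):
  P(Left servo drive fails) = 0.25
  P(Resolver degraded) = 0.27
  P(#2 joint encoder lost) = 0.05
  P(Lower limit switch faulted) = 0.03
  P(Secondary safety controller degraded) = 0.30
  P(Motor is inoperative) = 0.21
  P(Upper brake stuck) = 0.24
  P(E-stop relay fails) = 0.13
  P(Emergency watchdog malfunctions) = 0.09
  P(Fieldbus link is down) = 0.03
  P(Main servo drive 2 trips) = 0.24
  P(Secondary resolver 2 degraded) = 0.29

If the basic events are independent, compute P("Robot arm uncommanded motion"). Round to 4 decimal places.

0.3997

P(Controller stage unavailable) [OR] = 1 − (1−0.27) × (1−0.05) = 0.306500
P(Brake chain unavailable) [AND] = 0.25 × 0.306500 × 0.03 = 0.002299
P(Safety interlock fails) [AND] = 0.002299 × 0.30 × 0.21 = 0.000145
P(Servo loop inoperative) [OR] = 1 − (1−0.24) × (1−0.13) × (1−0.09) = 0.398308
P(E-stop path inoperative) [AND] = 0.03 × 0.24 × 0.29 = 0.002088
P(Robot arm uncommanded motion) [OR] = 1 − (1−0.000145) × (1−0.398308) × (1−0.002088) = 0.399651
Rounded to 4 decimal places: P(Robot arm uncommanded motion) ≈ 0.3997.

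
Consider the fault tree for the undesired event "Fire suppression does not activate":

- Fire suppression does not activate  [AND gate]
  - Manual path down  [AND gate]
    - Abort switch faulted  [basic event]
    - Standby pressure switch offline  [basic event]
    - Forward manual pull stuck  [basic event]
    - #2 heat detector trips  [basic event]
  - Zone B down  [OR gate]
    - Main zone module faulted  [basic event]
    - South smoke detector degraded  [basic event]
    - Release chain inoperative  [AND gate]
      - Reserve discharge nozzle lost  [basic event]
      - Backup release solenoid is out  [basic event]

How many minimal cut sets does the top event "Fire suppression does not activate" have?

Manual path down [AND]: one cut set from each child combined → 1 × 1 × 1 × 1 = 1 cut set(s).
Release chain inoperative [AND]: one cut set from each child combined → 1 × 1 = 1 cut set(s).
Zone B down [OR]: union of children's cut sets → 3 cut set(s).
Fire suppression does not activate [AND]: one cut set from each child combined → 1 × 3 = 3 cut set(s).
Minimal cut sets: {#2 heat detector trips, Abort switch faulted, Forward manual pull stuck, Main zone module faulted, Standby pressure switch offline}; {#2 heat detector trips, Abort switch faulted, Forward manual pull stuck, South smoke detector degraded, Standby pressure switch offline}; {#2 heat detector trips, Abort switch faulted, Backup release solenoid is out, Forward manual pull stuck, Reserve discharge nozzle lost, Standby pressure switch offline}.

3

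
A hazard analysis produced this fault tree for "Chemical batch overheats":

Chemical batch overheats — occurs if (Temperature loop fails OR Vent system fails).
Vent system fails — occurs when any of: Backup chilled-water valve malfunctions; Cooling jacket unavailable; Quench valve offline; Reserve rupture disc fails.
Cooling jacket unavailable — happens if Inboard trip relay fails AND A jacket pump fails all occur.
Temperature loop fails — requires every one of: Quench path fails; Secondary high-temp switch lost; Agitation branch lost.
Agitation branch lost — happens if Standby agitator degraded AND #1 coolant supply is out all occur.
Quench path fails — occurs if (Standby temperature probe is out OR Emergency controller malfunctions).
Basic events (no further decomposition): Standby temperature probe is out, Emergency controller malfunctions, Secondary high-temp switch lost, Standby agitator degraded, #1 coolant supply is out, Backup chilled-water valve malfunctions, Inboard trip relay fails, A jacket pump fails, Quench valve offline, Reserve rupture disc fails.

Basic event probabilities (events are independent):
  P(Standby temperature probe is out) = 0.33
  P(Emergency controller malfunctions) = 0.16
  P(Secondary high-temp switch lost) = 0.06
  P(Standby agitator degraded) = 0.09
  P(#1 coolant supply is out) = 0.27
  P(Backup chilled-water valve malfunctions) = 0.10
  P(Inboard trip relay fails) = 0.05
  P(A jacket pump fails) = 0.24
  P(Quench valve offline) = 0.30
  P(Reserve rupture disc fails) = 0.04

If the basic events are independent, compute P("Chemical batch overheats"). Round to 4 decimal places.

0.4028

P(Quench path fails) [OR] = 1 − (1−0.33) × (1−0.16) = 0.437200
P(Agitation branch lost) [AND] = 0.09 × 0.27 = 0.024300
P(Temperature loop fails) [AND] = 0.437200 × 0.06 × 0.024300 = 0.000637
P(Cooling jacket unavailable) [AND] = 0.05 × 0.24 = 0.012000
P(Vent system fails) [OR] = 1 − (1−0.10) × (1−0.012000) × (1−0.30) × (1−0.04) = 0.402458
P(Chemical batch overheats) [OR] = 1 − (1−0.000637) × (1−0.402458) = 0.402839
Rounded to 4 decimal places: P(Chemical batch overheats) ≈ 0.4028.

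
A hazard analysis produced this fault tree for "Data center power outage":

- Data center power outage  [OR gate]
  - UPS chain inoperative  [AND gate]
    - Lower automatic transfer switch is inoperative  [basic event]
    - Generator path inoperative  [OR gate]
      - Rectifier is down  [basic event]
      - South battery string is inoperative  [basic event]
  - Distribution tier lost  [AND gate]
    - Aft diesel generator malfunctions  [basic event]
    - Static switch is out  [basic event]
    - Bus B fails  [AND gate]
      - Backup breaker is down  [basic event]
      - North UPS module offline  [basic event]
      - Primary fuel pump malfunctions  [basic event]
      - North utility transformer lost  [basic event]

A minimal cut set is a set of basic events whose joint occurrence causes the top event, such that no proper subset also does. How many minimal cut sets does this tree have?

3

Generator path inoperative [OR]: union of children's cut sets → 2 cut set(s).
UPS chain inoperative [AND]: one cut set from each child combined → 1 × 2 = 2 cut set(s).
Bus B fails [AND]: one cut set from each child combined → 1 × 1 × 1 × 1 = 1 cut set(s).
Distribution tier lost [AND]: one cut set from each child combined → 1 × 1 × 1 = 1 cut set(s).
Data center power outage [OR]: union of children's cut sets → 3 cut set(s).
Minimal cut sets: {Lower automatic transfer switch is inoperative, Rectifier is down}; {Lower automatic transfer switch is inoperative, South battery string is inoperative}; {Aft diesel generator malfunctions, Backup breaker is down, North UPS module offline, North utility transformer lost, Primary fuel pump malfunctions, Static switch is out}.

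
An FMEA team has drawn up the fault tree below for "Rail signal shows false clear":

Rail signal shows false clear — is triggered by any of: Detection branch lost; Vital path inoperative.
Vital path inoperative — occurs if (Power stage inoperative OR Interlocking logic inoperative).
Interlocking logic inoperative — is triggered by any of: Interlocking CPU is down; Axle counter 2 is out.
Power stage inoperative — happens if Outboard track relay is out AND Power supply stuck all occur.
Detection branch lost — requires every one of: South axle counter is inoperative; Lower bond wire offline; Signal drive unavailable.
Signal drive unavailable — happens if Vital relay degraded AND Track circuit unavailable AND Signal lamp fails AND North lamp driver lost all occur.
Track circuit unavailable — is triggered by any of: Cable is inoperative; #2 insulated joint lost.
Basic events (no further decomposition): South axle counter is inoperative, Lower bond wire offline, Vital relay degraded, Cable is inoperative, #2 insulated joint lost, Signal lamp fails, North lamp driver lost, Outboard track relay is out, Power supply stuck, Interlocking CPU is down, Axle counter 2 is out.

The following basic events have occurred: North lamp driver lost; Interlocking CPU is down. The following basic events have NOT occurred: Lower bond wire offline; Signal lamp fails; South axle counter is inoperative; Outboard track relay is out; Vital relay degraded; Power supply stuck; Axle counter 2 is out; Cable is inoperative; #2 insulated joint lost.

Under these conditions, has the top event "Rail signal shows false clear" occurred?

Yes

Track circuit unavailable [OR]: Cable is inoperative=not, #2 insulated joint lost=not → no input occurs → does not occur.
Signal drive unavailable [AND]: Vital relay degraded=not, Track circuit unavailable=not, Signal lamp fails=not, North lamp driver lost=occurs → not all inputs occur → does not occur.
Detection branch lost [AND]: South axle counter is inoperative=not, Lower bond wire offline=not, Signal drive unavailable=not → not all inputs occur → does not occur.
Power stage inoperative [AND]: Outboard track relay is out=not, Power supply stuck=not → not all inputs occur → does not occur.
Interlocking logic inoperative [OR]: Interlocking CPU is down=occurs, Axle counter 2 is out=not → at least one input occurs → occurs.
Vital path inoperative [OR]: Power stage inoperative=not, Interlocking logic inoperative=occurs → at least one input occurs → occurs.
Rail signal shows false clear [OR]: Detection branch lost=not, Vital path inoperative=occurs → at least one input occurs → occurs.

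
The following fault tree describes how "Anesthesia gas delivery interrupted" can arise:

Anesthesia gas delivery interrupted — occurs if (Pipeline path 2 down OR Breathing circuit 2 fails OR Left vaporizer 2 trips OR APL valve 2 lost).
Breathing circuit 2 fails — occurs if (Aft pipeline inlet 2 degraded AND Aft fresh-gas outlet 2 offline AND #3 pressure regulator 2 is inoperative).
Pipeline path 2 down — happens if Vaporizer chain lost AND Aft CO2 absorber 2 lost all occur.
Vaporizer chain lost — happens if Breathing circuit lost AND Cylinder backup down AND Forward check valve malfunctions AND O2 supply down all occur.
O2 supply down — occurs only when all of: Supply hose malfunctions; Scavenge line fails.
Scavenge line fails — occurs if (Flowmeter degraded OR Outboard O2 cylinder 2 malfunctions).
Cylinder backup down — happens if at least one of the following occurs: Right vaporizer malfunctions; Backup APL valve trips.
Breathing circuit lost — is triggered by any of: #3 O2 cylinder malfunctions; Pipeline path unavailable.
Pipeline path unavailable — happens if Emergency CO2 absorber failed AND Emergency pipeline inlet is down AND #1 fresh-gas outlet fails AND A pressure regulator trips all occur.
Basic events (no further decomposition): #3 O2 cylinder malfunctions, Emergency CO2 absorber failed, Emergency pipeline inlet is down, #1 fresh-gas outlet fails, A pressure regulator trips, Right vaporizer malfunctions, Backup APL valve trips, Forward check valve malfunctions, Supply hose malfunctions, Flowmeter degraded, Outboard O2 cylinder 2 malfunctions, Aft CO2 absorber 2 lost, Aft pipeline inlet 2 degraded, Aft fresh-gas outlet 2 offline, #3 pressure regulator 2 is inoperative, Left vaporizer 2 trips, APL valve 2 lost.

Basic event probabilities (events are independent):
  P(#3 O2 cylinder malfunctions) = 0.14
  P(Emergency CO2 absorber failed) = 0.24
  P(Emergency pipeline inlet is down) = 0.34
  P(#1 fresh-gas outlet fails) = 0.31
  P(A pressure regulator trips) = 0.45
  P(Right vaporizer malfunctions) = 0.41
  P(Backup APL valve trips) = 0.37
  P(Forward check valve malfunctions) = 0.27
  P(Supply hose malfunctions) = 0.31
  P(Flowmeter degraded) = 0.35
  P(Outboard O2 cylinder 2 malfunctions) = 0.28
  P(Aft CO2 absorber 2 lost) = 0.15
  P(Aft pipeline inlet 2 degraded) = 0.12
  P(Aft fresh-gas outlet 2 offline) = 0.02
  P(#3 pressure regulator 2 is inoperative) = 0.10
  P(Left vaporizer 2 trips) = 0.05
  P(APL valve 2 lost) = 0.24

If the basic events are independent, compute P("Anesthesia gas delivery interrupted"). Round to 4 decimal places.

0.2786

P(Pipeline path unavailable) [AND] = 0.24 × 0.34 × 0.31 × 0.45 = 0.011383
P(Breathing circuit lost) [OR] = 1 − (1−0.14) × (1−0.011383) = 0.149789
P(Cylinder backup down) [OR] = 1 − (1−0.41) × (1−0.37) = 0.628300
P(Scavenge line fails) [OR] = 1 − (1−0.35) × (1−0.28) = 0.532000
P(O2 supply down) [AND] = 0.31 × 0.532000 = 0.164920
P(Vaporizer chain lost) [AND] = 0.149789 × 0.628300 × 0.27 × 0.164920 = 0.004191
P(Pipeline path 2 down) [AND] = 0.004191 × 0.15 = 0.000629
P(Breathing circuit 2 fails) [AND] = 0.12 × 0.02 × 0.10 = 0.000240
P(Anesthesia gas delivery interrupted) [OR] = 1 − (1−0.000629) × (1−0.000240) × (1−0.05) × (1−0.24) = 0.278627
Rounded to 4 decimal places: P(Anesthesia gas delivery interrupted) ≈ 0.2786.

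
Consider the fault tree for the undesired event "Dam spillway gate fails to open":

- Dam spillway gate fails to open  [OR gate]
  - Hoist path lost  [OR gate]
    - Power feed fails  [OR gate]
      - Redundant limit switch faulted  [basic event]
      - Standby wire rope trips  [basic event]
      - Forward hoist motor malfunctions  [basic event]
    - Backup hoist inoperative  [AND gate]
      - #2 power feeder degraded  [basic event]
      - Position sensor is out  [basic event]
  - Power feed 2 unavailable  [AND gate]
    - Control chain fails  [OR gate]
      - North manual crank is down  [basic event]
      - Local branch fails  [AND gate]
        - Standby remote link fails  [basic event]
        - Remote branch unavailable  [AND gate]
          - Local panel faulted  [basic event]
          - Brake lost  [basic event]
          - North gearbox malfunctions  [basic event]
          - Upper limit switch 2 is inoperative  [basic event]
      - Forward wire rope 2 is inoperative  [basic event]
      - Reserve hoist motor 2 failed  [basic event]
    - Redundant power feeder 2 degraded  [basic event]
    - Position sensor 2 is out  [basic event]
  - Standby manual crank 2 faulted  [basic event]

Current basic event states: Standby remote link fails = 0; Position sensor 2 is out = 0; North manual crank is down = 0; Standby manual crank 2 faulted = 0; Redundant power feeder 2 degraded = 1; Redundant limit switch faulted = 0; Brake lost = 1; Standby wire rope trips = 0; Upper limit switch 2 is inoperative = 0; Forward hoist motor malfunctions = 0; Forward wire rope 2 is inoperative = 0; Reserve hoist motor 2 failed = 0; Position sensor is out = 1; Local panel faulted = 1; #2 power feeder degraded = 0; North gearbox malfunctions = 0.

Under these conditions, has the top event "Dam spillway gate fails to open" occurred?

No

Power feed fails [OR]: Redundant limit switch faulted=not, Standby wire rope trips=not, Forward hoist motor malfunctions=not → no input occurs → does not occur.
Backup hoist inoperative [AND]: #2 power feeder degraded=not, Position sensor is out=occurs → not all inputs occur → does not occur.
Hoist path lost [OR]: Power feed fails=not, Backup hoist inoperative=not → no input occurs → does not occur.
Remote branch unavailable [AND]: Local panel faulted=occurs, Brake lost=occurs, North gearbox malfunctions=not, Upper limit switch 2 is inoperative=not → not all inputs occur → does not occur.
Local branch fails [AND]: Standby remote link fails=not, Remote branch unavailable=not → not all inputs occur → does not occur.
Control chain fails [OR]: North manual crank is down=not, Local branch fails=not, Forward wire rope 2 is inoperative=not, Reserve hoist motor 2 failed=not → no input occurs → does not occur.
Power feed 2 unavailable [AND]: Control chain fails=not, Redundant power feeder 2 degraded=occurs, Position sensor 2 is out=not → not all inputs occur → does not occur.
Dam spillway gate fails to open [OR]: Hoist path lost=not, Power feed 2 unavailable=not, Standby manual crank 2 faulted=not → no input occurs → does not occur.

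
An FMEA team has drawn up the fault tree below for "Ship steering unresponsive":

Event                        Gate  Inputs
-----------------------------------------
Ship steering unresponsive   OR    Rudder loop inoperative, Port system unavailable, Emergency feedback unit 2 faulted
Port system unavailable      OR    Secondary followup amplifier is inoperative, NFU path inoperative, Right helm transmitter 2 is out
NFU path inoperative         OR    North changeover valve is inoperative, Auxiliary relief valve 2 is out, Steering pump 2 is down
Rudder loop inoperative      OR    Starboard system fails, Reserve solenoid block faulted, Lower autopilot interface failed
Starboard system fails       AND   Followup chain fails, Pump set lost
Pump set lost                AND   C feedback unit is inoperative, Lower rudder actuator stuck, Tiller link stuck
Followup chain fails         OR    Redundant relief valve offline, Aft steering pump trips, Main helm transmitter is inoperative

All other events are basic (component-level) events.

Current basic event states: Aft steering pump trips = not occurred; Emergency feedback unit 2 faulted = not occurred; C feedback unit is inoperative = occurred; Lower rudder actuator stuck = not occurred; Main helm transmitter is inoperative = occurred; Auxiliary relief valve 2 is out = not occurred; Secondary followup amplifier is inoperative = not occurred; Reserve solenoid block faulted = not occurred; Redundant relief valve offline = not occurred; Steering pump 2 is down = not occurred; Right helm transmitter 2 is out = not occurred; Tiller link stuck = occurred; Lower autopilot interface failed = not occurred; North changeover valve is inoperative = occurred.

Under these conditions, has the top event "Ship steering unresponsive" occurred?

Yes

Followup chain fails [OR]: Redundant relief valve offline=not, Aft steering pump trips=not, Main helm transmitter is inoperative=occurs → at least one input occurs → occurs.
Pump set lost [AND]: C feedback unit is inoperative=occurs, Lower rudder actuator stuck=not, Tiller link stuck=occurs → not all inputs occur → does not occur.
Starboard system fails [AND]: Followup chain fails=occurs, Pump set lost=not → not all inputs occur → does not occur.
Rudder loop inoperative [OR]: Starboard system fails=not, Reserve solenoid block faulted=not, Lower autopilot interface failed=not → no input occurs → does not occur.
NFU path inoperative [OR]: North changeover valve is inoperative=occurs, Auxiliary relief valve 2 is out=not, Steering pump 2 is down=not → at least one input occurs → occurs.
Port system unavailable [OR]: Secondary followup amplifier is inoperative=not, NFU path inoperative=occurs, Right helm transmitter 2 is out=not → at least one input occurs → occurs.
Ship steering unresponsive [OR]: Rudder loop inoperative=not, Port system unavailable=occurs, Emergency feedback unit 2 faulted=not → at least one input occurs → occurs.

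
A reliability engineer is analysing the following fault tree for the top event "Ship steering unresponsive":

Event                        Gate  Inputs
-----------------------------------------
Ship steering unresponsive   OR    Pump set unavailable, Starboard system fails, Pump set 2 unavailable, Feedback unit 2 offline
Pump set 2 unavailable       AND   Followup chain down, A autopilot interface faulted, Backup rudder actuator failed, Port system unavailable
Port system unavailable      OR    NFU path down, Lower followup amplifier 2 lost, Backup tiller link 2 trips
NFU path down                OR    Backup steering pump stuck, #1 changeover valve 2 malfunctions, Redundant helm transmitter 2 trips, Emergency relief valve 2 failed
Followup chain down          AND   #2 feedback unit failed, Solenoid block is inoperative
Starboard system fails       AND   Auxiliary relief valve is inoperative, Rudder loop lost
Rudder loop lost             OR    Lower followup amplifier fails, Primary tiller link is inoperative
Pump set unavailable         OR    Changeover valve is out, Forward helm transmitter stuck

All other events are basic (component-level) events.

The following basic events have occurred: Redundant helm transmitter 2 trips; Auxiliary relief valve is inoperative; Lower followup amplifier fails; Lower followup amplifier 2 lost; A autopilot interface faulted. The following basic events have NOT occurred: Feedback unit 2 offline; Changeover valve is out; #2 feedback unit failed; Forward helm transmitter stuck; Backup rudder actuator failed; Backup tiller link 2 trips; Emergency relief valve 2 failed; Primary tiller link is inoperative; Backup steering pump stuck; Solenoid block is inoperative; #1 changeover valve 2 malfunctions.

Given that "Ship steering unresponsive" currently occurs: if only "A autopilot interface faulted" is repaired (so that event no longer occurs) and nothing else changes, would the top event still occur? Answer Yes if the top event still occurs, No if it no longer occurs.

Counterfactual: set "A autopilot interface faulted" to not occurred.
Pump set unavailable [OR]: Changeover valve is out=not, Forward helm transmitter stuck=not → no input occurs → does not occur.
Rudder loop lost [OR]: Lower followup amplifier fails=occurs, Primary tiller link is inoperative=not → at least one input occurs → occurs.
Starboard system fails [AND]: Auxiliary relief valve is inoperative=occurs, Rudder loop lost=occurs → all inputs occur → occurs.
Followup chain down [AND]: #2 feedback unit failed=not, Solenoid block is inoperative=not → not all inputs occur → does not occur.
NFU path down [OR]: Backup steering pump stuck=not, #1 changeover valve 2 malfunctions=not, Redundant helm transmitter 2 trips=occurs, Emergency relief valve 2 failed=not → at least one input occurs → occurs.
Port system unavailable [OR]: NFU path down=occurs, Lower followup amplifier 2 lost=occurs, Backup tiller link 2 trips=not → at least one input occurs → occurs.
Pump set 2 unavailable [AND]: Followup chain down=not, A autopilot interface faulted=not, Backup rudder actuator failed=not, Port system unavailable=occurs → not all inputs occur → does not occur.
Ship steering unresponsive [OR]: Pump set unavailable=not, Starboard system fails=occurs, Pump set 2 unavailable=not, Feedback unit 2 offline=not → at least one input occurs → occurs.

Yes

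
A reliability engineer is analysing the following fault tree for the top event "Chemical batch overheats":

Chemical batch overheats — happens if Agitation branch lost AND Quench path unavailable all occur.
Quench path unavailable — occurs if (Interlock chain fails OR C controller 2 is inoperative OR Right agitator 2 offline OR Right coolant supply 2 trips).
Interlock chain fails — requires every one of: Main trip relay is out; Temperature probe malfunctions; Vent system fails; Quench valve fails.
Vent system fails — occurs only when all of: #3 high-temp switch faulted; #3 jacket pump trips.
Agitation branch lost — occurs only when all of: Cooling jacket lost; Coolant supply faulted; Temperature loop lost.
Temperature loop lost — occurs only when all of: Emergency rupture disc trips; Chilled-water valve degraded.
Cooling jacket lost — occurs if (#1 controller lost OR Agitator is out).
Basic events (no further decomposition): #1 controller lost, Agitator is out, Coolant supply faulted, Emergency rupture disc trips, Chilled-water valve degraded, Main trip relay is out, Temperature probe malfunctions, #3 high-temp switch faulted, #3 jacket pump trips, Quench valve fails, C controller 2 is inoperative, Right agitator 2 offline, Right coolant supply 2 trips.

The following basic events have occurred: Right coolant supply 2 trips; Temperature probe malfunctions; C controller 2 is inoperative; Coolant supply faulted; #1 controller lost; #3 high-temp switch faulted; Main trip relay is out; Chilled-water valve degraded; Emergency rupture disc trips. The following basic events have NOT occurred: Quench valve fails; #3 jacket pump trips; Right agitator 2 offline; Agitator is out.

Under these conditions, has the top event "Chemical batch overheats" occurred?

Cooling jacket lost [OR]: #1 controller lost=occurs, Agitator is out=not → at least one input occurs → occurs.
Temperature loop lost [AND]: Emergency rupture disc trips=occurs, Chilled-water valve degraded=occurs → all inputs occur → occurs.
Agitation branch lost [AND]: Cooling jacket lost=occurs, Coolant supply faulted=occurs, Temperature loop lost=occurs → all inputs occur → occurs.
Vent system fails [AND]: #3 high-temp switch faulted=occurs, #3 jacket pump trips=not → not all inputs occur → does not occur.
Interlock chain fails [AND]: Main trip relay is out=occurs, Temperature probe malfunctions=occurs, Vent system fails=not, Quench valve fails=not → not all inputs occur → does not occur.
Quench path unavailable [OR]: Interlock chain fails=not, C controller 2 is inoperative=occurs, Right agitator 2 offline=not, Right coolant supply 2 trips=occurs → at least one input occurs → occurs.
Chemical batch overheats [AND]: Agitation branch lost=occurs, Quench path unavailable=occurs → all inputs occur → occurs.

Yes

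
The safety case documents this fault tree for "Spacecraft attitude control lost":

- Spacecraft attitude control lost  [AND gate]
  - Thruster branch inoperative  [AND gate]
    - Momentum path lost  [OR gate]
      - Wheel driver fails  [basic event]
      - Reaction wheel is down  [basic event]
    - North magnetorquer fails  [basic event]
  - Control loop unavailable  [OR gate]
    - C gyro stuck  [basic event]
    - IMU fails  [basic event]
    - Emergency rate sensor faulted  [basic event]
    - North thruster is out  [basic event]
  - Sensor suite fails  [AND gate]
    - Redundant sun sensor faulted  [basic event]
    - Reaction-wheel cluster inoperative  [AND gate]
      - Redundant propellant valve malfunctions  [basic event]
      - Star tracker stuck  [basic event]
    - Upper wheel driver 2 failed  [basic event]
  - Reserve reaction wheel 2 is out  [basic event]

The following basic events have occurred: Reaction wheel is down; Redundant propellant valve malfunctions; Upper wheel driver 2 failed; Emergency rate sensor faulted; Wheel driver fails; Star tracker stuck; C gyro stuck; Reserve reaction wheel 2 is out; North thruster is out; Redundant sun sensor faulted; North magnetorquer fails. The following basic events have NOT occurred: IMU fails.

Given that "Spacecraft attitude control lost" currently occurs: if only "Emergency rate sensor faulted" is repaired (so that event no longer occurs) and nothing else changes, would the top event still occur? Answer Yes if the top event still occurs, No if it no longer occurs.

Yes

Counterfactual: set "Emergency rate sensor faulted" to not occurred.
Momentum path lost [OR]: Wheel driver fails=occurs, Reaction wheel is down=occurs → at least one input occurs → occurs.
Thruster branch inoperative [AND]: Momentum path lost=occurs, North magnetorquer fails=occurs → all inputs occur → occurs.
Control loop unavailable [OR]: C gyro stuck=occurs, IMU fails=not, Emergency rate sensor faulted=not, North thruster is out=occurs → at least one input occurs → occurs.
Reaction-wheel cluster inoperative [AND]: Redundant propellant valve malfunctions=occurs, Star tracker stuck=occurs → all inputs occur → occurs.
Sensor suite fails [AND]: Redundant sun sensor faulted=occurs, Reaction-wheel cluster inoperative=occurs, Upper wheel driver 2 failed=occurs → all inputs occur → occurs.
Spacecraft attitude control lost [AND]: Thruster branch inoperative=occurs, Control loop unavailable=occurs, Sensor suite fails=occurs, Reserve reaction wheel 2 is out=occurs → all inputs occur → occurs.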